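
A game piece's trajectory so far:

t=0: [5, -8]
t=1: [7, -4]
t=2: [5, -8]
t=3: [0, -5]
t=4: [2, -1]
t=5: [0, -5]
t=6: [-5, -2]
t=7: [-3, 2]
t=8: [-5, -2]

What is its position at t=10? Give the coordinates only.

Step-to-step displacements: [+2, +4], [-2, -4], [-5, +3], [+2, +4], [-2, -4], [-5, +3], [+2, +4], [-2, -4] — a repeating cycle of length 3.
step 9: apply [-5, +3] → [-10, 1]
step 10: apply [+2, +4] → [-8, 5]

[-8, 5]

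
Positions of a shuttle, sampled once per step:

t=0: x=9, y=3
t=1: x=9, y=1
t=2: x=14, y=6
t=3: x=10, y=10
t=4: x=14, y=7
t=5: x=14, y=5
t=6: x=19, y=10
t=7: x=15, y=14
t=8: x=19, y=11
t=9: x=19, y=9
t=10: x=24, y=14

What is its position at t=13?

x=24, y=13

Step-to-step displacements: (+0, -2), (+5, +5), (-4, +4), (+4, -3), (+0, -2), (+5, +5), (-4, +4), (+4, -3), (+0, -2), (+5, +5) — a repeating cycle of length 4.
step 11: apply (-4, +4) → x=20, y=18
step 12: apply (+4, -3) → x=24, y=15
step 13: apply (+0, -2) → x=24, y=13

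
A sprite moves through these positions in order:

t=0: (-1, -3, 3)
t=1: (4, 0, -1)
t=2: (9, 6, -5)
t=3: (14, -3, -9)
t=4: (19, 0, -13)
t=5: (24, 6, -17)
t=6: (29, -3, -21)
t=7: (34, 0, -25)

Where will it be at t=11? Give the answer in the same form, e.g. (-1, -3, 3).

First: linear, +5 per step → 54 at step 11.
Second: cycles through -3, 0, 6 every 3 steps. Step 11 lands at position 2 of the cycle → 6.
Third: linear, -4 per step → -41 at step 11.

(54, 6, -41)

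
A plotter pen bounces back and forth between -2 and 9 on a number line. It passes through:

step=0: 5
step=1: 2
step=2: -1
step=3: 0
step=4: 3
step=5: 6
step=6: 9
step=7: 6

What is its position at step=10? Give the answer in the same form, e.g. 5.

-1

The value travels 3 per step and bounces off the walls at -2 and 9.
  step 8: 6 → 3
  step 9: 3 → 0
  step 10: 0 → -1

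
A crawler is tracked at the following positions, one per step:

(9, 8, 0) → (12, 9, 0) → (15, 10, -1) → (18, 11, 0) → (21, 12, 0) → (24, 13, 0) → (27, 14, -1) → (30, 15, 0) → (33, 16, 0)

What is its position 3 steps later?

First: linear, +3 per step → 42 at step 11.
Second: linear, +1 per step → 19 at step 11.
Third: cycles through 0, 0, -1, 0 every 4 steps. Step 11 lands at position 3 of the cycle → 0.

(42, 19, 0)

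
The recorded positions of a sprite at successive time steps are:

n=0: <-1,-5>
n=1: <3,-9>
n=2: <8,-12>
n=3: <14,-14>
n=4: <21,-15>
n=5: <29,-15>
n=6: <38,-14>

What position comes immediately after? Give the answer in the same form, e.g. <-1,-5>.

<48,-12>

Taking differences between consecutive positions: <+4,-4>, <+5,-3>, <+6,-2>, <+7,-1>, <+8,+0>, <+9,+1>. These grow by <+1,+1> each step.
step 7: <38,-14> + <+10,+2> → <48,-12>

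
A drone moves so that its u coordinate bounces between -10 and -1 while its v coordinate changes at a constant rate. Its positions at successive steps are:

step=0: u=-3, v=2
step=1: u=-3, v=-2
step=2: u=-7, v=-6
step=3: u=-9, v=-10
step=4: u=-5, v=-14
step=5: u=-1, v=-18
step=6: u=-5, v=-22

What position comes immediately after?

The u coordinate travels 4 per step and bounces off the walls at -10 and -1.
  step 7: -5 → -9
The v coordinate changes by -4 each step: at step 7 it is -26.

u=-9, v=-26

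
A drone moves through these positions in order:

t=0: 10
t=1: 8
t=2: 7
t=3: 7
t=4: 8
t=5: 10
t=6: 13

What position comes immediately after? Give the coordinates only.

First differences are -2, -1, +0, +1, +2, +3; their common second difference is +1 (constant acceleration).
step 7: 13 + 4 → 17

17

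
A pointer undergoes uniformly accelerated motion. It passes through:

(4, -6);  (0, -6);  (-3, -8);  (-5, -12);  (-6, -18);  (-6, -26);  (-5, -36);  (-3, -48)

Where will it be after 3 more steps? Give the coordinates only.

(9, -96)

Taking differences between consecutive positions: (-4, +0), (-3, -2), (-2, -4), (-1, -6), (+0, -8), (+1, -10), (+2, -12). These grow by (+1, -2) each step.
step 8: (-3, -48) + (+3, -14) → (0, -62)
step 9: (0, -62) + (+4, -16) → (4, -78)
step 10: (4, -78) + (+5, -18) → (9, -96)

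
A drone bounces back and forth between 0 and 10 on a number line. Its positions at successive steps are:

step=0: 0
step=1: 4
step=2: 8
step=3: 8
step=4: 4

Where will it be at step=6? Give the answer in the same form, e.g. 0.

4

The value travels 4 per step and bounces off the walls at 0 and 10.
  step 5: 4 → 0
  step 6: 0 → 4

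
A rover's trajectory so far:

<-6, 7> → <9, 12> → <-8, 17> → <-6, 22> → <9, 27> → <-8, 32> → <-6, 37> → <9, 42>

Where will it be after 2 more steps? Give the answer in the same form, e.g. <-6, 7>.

First: cycles through -6, 9, -8 every 3 steps. Step 9 lands at position 0 of the cycle → -6.
Second: linear, +5 per step → 52 at step 9.

<-6, 52>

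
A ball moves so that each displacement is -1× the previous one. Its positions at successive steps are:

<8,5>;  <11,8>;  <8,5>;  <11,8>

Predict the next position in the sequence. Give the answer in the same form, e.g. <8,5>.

<8,5>

The jumps are <+3,+3>, <-3,-3>, <+3,+3> — a geometric progression with ratio -1.
step 4: <11,8> + <-3,-3> → <8,5>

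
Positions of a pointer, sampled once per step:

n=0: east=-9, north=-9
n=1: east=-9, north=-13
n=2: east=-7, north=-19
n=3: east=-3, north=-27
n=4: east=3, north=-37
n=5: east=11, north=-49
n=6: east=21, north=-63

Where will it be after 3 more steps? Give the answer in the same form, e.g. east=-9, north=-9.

east=63, north=-117

First differences are (+0,-4), (+2,-6), (+4,-8), (+6,-10), (+8,-12), (+10,-14); their common second difference is (+2,-2) (constant acceleration).
step 7: east=21, north=-63 + (+12,-16) → east=33, north=-79
step 8: east=33, north=-79 + (+14,-18) → east=47, north=-97
step 9: east=47, north=-97 + (+16,-20) → east=63, north=-117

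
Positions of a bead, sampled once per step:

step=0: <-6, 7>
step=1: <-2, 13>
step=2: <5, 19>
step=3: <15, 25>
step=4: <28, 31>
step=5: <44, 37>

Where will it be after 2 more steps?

<85, 49>

Taking differences between consecutive positions: <+4, +6>, <+7, +6>, <+10, +6>, <+13, +6>, <+16, +6>. These grow by <+3, +0> each step.
step 6: <44, 37> + <+19, +6> → <63, 43>
step 7: <63, 43> + <+22, +6> → <85, 49>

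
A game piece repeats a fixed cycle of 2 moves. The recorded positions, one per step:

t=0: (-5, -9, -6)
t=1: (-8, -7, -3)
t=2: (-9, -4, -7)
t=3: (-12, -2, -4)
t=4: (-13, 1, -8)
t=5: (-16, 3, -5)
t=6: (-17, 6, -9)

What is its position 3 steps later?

Step-to-step displacements: (-3, +2, +3), (-1, +3, -4), (-3, +2, +3), (-1, +3, -4), (-3, +2, +3), (-1, +3, -4) — a repeating cycle of length 2.
step 7: apply (-3, +2, +3) → (-20, 8, -6)
step 8: apply (-1, +3, -4) → (-21, 11, -10)
step 9: apply (-3, +2, +3) → (-24, 13, -7)

(-24, 13, -7)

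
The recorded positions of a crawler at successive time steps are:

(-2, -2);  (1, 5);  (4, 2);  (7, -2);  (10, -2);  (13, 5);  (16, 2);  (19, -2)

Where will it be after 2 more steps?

(25, 5)

The first coordinate changes by +3 each step, so at step 9 it is -2 + 9·(3) = 25.
The second coordinate repeats the cycle [-2, 5, 2, -2] with period 4; step 9 mod 4 = 1, giving 5.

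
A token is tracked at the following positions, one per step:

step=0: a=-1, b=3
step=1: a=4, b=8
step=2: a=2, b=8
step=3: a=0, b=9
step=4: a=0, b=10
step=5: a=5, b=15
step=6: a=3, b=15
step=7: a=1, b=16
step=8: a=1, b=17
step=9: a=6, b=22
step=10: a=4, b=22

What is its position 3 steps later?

a=7, b=29

Step-to-step displacements: (+5,+5), (-2,+0), (-2,+1), (+0,+1), (+5,+5), (-2,+0), (-2,+1), (+0,+1), (+5,+5), (-2,+0) — a repeating cycle of length 4.
step 11: apply (-2,+1) → a=2, b=23
step 12: apply (+0,+1) → a=2, b=24
step 13: apply (+5,+5) → a=7, b=29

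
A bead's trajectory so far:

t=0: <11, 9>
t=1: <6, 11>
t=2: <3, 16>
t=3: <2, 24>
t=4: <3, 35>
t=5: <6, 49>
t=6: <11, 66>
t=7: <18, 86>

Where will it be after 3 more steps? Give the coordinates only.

Successive displacements: <-5, +2>, <-3, +5>, <-1, +8>, <+1, +11>, <+3, +14>, <+5, +17>, <+7, +20> — each changes by <+2, +3>.
step 8: <18, 86> + <+9, +23> → <27, 109>
step 9: <27, 109> + <+11, +26> → <38, 135>
step 10: <38, 135> + <+13, +29> → <51, 164>

<51, 164>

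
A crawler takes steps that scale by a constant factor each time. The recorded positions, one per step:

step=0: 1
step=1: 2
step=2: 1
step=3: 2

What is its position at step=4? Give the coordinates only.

The jumps are +1, -1, +1 — a geometric progression with ratio -1.
step 4: 2 − 1 → 1

1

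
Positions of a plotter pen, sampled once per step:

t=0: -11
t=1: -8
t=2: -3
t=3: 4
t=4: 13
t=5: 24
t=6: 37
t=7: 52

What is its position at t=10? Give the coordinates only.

Taking differences between consecutive positions: +3, +5, +7, +9, +11, +13, +15. These grow by +2 each step.
step 8: 52 + 17 → 69
step 9: 69 + 19 → 88
step 10: 88 + 21 → 109

109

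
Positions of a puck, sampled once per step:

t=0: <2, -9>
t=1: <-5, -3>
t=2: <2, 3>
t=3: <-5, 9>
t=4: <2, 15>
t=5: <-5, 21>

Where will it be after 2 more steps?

<-5, 33>

First: cycles through 2, -5 every 2 steps. Step 7 lands at position 1 of the cycle → -5.
Second: linear, +6 per step → 33 at step 7.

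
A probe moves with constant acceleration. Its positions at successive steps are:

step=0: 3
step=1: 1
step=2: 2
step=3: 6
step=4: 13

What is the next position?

Taking differences between consecutive positions: -2, +1, +4, +7. These grow by +3 each step.
step 5: 13 + 10 → 23

23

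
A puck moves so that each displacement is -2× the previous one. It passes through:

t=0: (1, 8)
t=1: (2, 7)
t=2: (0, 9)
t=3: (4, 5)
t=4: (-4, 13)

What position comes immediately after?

Consecutive displacements (+1, -1), (-2, +2), (+4, -4), (-8, +8) scale by a factor of -2 each step.
step 5: (-4, 13) + (+16, -16) → (12, -3)

(12, -3)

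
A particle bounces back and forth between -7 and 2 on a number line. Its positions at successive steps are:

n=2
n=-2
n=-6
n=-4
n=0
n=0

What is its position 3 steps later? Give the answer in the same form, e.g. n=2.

The value reflects between -7 and 2, moving 4 per step.
  step 6: 0 → -4
  step 7: -4 → -6
  step 8: -6 → -2

n=-2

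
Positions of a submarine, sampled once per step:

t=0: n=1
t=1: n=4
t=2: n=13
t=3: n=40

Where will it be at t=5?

Consecutive displacements +3, +9, +27 scale by a factor of 3 each step.
step 4: 40 + 81 → n=121
step 5: 121 + 243 → n=364

n=364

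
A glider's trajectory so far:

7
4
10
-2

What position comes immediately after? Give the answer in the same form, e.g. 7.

Consecutive displacements -3, +6, -12 scale by a factor of -2 each step.
step 4: -2 + 24 → 22

22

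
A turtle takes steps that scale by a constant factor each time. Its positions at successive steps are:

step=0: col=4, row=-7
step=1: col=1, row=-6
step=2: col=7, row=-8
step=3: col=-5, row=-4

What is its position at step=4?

col=19, row=-12

Step-to-step displacements: (-3, +1), (+6, -2), (-12, +4); each is -2× the previous.
step 4: col=-5, row=-4 + (+24, -8) → col=19, row=-12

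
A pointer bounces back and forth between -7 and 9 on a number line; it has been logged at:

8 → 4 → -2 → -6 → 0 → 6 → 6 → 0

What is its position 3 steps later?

The value reflects between -7 and 9, moving 6 per step.
  step 8: 0 → -6
  step 9: -6 → -2
  step 10: -2 → 4

4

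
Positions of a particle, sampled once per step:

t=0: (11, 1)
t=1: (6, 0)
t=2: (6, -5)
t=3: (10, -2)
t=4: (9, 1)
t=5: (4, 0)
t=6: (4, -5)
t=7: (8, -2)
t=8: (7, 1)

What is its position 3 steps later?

(6, -2)

Step-to-step displacements: (-5, -1), (+0, -5), (+4, +3), (-1, +3), (-5, -1), (+0, -5), (+4, +3), (-1, +3) — a repeating cycle of length 4.
step 9: apply (-5, -1) → (2, 0)
step 10: apply (+0, -5) → (2, -5)
step 11: apply (+4, +3) → (6, -2)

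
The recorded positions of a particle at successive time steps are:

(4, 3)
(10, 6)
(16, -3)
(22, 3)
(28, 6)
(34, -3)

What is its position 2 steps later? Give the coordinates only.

The first coordinate changes by +6 each step, so at step 7 it is 4 + 7·(6) = 46.
The second coordinate repeats the cycle [3, 6, -3] with period 3; step 7 mod 3 = 1, giving 6.

(46, 6)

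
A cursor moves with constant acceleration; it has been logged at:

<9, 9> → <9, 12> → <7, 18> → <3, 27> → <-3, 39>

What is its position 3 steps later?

<-33, 93>

Taking differences between consecutive positions: <+0, +3>, <-2, +6>, <-4, +9>, <-6, +12>. These grow by <-2, +3> each step.
step 5: <-3, 39> + <-8, +15> → <-11, 54>
step 6: <-11, 54> + <-10, +18> → <-21, 72>
step 7: <-21, 72> + <-12, +21> → <-33, 93>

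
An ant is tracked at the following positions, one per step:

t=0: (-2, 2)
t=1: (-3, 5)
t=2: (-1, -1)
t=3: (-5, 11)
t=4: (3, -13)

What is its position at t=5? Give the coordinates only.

(-13, 35)

Step-to-step displacements: (-1, +3), (+2, -6), (-4, +12), (+8, -24); each is -2× the previous.
step 5: (3, -13) + (-16, +48) → (-13, 35)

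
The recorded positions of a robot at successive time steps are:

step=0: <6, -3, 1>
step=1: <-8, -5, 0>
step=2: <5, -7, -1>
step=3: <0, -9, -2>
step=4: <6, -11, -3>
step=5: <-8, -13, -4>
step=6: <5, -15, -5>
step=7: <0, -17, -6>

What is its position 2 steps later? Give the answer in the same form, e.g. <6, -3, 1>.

<-8, -21, -8>

First: cycles through 6, -8, 5, 0 every 4 steps. Step 9 lands at position 1 of the cycle → -8.
Second: linear, -2 per step → -21 at step 9.
Third: linear, -1 per step → -8 at step 9.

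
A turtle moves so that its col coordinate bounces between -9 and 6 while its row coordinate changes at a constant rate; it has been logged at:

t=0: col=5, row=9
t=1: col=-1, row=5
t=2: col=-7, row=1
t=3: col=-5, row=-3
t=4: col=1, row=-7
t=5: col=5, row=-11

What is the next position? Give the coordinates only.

The col coordinate travels 6 per step and bounces off the walls at -9 and 6.
  step 6: 5 → -1
The row coordinate changes by -4 each step: at step 6 it is -15.

col=-1, row=-15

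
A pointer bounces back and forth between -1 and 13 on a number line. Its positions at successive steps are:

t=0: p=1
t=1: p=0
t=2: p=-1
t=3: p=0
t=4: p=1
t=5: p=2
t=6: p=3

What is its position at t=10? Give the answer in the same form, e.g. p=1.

p=7

The value travels 1 per step and bounces off the walls at -1 and 13.
  step 7: 3 → 4
  step 8: 4 → 5
  step 9: 5 → 6
  step 10: 6 → 7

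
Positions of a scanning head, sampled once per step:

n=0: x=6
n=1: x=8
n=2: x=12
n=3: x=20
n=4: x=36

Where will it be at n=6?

The jumps are +2, +4, +8, +16 — a geometric progression with ratio 2.
step 5: 36 + 32 → x=68
step 6: 68 + 64 → x=132

x=132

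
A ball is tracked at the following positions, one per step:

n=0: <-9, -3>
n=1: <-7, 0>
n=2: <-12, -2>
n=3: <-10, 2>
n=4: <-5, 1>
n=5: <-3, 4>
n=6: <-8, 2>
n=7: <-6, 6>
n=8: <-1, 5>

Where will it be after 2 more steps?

<-4, 6>

The moves between consecutive positions are <+2, +3>, <-5, -2>, <+2, +4>, <+5, -1>, <+2, +3>, <-5, -2>, <+2, +4>, <+5, -1>; they repeat the 4-cycle [<+2, +3>, <-5, -2>, <+2, +4>, <+5, -1>].
step 9: apply <+2, +3> → <1, 8>
step 10: apply <-5, -2> → <-4, 6>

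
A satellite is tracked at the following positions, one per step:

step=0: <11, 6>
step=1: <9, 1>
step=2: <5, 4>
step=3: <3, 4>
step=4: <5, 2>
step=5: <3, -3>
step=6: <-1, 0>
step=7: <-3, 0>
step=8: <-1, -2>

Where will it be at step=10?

<-7, -4>

The moves between consecutive positions are <-2, -5>, <-4, +3>, <-2, +0>, <+2, -2>, <-2, -5>, <-4, +3>, <-2, +0>, <+2, -2>; they repeat the 4-cycle [<-2, -5>, <-4, +3>, <-2, +0>, <+2, -2>].
step 9: apply <-2, -5> → <-3, -7>
step 10: apply <-4, +3> → <-7, -4>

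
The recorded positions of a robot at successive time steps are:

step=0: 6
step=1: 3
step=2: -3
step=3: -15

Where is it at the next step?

Consecutive displacements -3, -6, -12 scale by a factor of 2 each step.
step 4: -15 − 24 → -39

-39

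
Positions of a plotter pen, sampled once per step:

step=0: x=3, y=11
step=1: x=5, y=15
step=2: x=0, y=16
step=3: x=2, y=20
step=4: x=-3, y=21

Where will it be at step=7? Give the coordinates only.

x=-4, y=30

Differencing gives (+2, +4), (-5, +1), (+2, +4), (-5, +1). This is the pattern (+2, +4), (-5, +1) repeated.
step 5: apply (+2, +4) → x=-1, y=25
step 6: apply (-5, +1) → x=-6, y=26
step 7: apply (+2, +4) → x=-4, y=30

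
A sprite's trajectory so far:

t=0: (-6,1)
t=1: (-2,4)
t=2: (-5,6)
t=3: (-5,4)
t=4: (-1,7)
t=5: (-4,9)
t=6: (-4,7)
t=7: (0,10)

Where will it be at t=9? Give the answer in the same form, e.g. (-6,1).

Differencing gives (+4,+3), (-3,+2), (+0,-2), (+4,+3), (-3,+2), (+0,-2), (+4,+3). This is the pattern (+4,+3), (-3,+2), (+0,-2) repeated.
step 8: apply (-3,+2) → (-3,12)
step 9: apply (+0,-2) → (-3,10)

(-3,10)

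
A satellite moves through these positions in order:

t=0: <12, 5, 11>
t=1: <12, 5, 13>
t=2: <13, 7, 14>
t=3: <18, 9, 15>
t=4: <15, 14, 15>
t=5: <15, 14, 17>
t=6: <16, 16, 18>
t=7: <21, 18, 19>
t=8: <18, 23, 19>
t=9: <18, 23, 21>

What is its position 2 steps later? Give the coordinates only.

The moves between consecutive positions are <+0, +0, +2>, <+1, +2, +1>, <+5, +2, +1>, <-3, +5, +0>, <+0, +0, +2>, <+1, +2, +1>, <+5, +2, +1>, <-3, +5, +0>, <+0, +0, +2>; they repeat the 4-cycle [<+0, +0, +2>, <+1, +2, +1>, <+5, +2, +1>, <-3, +5, +0>].
step 10: apply <+1, +2, +1> → <19, 25, 22>
step 11: apply <+5, +2, +1> → <24, 27, 23>

<24, 27, 23>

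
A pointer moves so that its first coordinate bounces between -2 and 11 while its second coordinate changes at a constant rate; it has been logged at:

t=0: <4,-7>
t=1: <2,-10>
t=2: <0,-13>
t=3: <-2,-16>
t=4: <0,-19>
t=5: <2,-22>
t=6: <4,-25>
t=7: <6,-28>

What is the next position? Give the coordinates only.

The first coordinate reflects between -2 and 11, moving 2 per step.
  step 8: 6 → 8
The second coordinate changes by -3 each step: at step 8 it is -31.

<8,-31>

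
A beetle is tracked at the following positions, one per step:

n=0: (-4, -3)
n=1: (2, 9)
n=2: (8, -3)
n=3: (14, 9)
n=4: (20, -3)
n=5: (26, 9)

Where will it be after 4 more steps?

(50, 9)

The first coordinate changes by +6 each step, so at step 9 it is -4 + 9·(6) = 50.
The second coordinate repeats the cycle [-3, 9] with period 2; step 9 mod 2 = 1, giving 9.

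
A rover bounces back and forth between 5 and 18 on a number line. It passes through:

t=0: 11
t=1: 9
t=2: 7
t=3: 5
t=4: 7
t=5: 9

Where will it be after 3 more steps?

15

The value travels 2 per step and bounces off the walls at 5 and 18.
  step 6: 9 → 11
  step 7: 11 → 13
  step 8: 13 → 15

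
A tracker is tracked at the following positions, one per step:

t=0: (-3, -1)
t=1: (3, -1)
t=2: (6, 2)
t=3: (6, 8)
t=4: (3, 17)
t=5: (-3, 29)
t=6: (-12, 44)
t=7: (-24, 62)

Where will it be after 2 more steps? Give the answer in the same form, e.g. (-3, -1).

(-57, 107)

First differences are (+6, +0), (+3, +3), (+0, +6), (-3, +9), (-6, +12), (-9, +15), (-12, +18); their common second difference is (-3, +3) (constant acceleration).
step 8: (-24, 62) + (-15, +21) → (-39, 83)
step 9: (-39, 83) + (-18, +24) → (-57, 107)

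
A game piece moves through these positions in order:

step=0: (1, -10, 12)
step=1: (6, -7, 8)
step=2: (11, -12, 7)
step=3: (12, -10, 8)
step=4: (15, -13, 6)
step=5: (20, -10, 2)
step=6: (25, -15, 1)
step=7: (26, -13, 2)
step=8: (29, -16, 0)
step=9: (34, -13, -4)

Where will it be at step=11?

(40, -16, -4)

Step-to-step displacements: (+5, +3, -4), (+5, -5, -1), (+1, +2, +1), (+3, -3, -2), (+5, +3, -4), (+5, -5, -1), (+1, +2, +1), (+3, -3, -2), (+5, +3, -4) — a repeating cycle of length 4.
step 10: apply (+5, -5, -1) → (39, -18, -5)
step 11: apply (+1, +2, +1) → (40, -16, -4)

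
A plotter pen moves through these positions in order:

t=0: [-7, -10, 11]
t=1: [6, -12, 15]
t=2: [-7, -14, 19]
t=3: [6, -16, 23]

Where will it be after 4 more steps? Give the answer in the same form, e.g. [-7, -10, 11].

The first coordinate repeats the cycle [-7, 6] with period 2; step 7 mod 2 = 1, giving 6.
The second coordinate changes by -2 each step, so at step 7 it is -10 + 7·(-2) = -24.
The third coordinate changes by +4 each step, so at step 7 it is 11 + 7·(4) = 39.

[6, -24, 39]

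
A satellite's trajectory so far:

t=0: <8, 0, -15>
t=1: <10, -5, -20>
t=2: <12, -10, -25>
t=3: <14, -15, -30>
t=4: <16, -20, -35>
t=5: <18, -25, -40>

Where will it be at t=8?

Constant displacement of <+2, -5, -5> per step.
step 6: <18, -25, -40> + <+2, -5, -5> → <20, -30, -45>
step 7: <20, -30, -45> + <+2, -5, -5> → <22, -35, -50>
step 8: <22, -35, -50> + <+2, -5, -5> → <24, -40, -55>

<24, -40, -55>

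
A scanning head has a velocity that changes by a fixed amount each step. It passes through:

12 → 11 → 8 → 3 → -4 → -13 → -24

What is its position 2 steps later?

-52

Successive displacements: -1, -3, -5, -7, -9, -11 — each changes by -2.
step 7: -24 − 13 → -37
step 8: -37 − 15 → -52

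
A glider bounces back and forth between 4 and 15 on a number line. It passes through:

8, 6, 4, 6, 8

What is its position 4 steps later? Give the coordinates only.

14

The value reflects between 4 and 15, moving 2 per step.
  step 5: 8 → 10
  step 6: 10 → 12
  step 7: 12 → 14
  step 8: 14 → 14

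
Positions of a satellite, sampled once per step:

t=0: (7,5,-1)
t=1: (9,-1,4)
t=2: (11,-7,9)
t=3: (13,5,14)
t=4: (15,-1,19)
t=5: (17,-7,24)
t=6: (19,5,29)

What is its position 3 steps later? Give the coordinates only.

The first coordinate changes by +2 each step, so at step 9 it is 7 + 9·(2) = 25.
The second coordinate repeats the cycle [5, -1, -7] with period 3; step 9 mod 3 = 0, giving 5.
The third coordinate changes by +5 each step, so at step 9 it is -1 + 9·(5) = 44.

(25,5,44)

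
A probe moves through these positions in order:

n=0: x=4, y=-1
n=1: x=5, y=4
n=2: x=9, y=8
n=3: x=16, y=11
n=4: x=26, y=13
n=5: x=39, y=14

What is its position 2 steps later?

x=74, y=13

Successive displacements: (+1, +5), (+4, +4), (+7, +3), (+10, +2), (+13, +1) — each changes by (+3, -1).
step 6: x=39, y=14 + (+16, +0) → x=55, y=14
step 7: x=55, y=14 + (+19, -1) → x=74, y=13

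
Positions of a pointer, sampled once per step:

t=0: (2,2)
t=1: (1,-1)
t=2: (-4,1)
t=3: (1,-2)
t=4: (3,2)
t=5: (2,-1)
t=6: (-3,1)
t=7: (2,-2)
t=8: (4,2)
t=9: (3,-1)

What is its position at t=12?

Step-to-step displacements: (-1,-3), (-5,+2), (+5,-3), (+2,+4), (-1,-3), (-5,+2), (+5,-3), (+2,+4), (-1,-3) — a repeating cycle of length 4.
step 10: apply (-5,+2) → (-2,1)
step 11: apply (+5,-3) → (3,-2)
step 12: apply (+2,+4) → (5,2)

(5,2)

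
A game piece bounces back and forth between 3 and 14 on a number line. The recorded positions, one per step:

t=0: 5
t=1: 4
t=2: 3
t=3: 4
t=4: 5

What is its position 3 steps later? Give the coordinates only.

The value travels 1 per step and bounces off the walls at 3 and 14.
  step 5: 5 → 6
  step 6: 6 → 7
  step 7: 7 → 8

8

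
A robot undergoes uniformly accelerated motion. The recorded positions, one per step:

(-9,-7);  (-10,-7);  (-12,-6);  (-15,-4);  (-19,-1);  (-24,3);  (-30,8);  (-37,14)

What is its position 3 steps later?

(-64,38)

Successive displacements: (-1,+0), (-2,+1), (-3,+2), (-4,+3), (-5,+4), (-6,+5), (-7,+6) — each changes by (-1,+1).
step 8: (-37,14) + (-8,+7) → (-45,21)
step 9: (-45,21) + (-9,+8) → (-54,29)
step 10: (-54,29) + (-10,+9) → (-64,38)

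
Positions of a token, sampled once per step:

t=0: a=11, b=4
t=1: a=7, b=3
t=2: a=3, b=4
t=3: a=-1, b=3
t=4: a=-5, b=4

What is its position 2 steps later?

A: linear, -4 per step → -13 at step 6.
B: cycles through 4, 3 every 2 steps. Step 6 lands at position 0 of the cycle → 4.

a=-13, b=4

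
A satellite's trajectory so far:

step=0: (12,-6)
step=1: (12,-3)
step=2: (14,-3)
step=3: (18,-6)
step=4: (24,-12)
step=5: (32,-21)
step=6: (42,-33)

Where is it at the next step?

Successive displacements: (+0,+3), (+2,+0), (+4,-3), (+6,-6), (+8,-9), (+10,-12) — each changes by (+2,-3).
step 7: (42,-33) + (+12,-15) → (54,-48)

(54,-48)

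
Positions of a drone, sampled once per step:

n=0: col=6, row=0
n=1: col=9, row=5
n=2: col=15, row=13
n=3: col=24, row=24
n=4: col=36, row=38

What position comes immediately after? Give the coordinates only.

Taking differences between consecutive positions: (+3, +5), (+6, +8), (+9, +11), (+12, +14). These grow by (+3, +3) each step.
step 5: col=36, row=38 + (+15, +17) → col=51, row=55

col=51, row=55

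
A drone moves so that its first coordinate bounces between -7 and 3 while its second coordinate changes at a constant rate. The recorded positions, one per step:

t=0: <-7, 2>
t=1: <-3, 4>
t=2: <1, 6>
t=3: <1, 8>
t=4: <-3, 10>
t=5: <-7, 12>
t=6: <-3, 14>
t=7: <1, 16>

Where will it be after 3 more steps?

The first coordinate travels 4 per step and bounces off the walls at -7 and 3.
  step 8: 1 → 1
  step 9: 1 → -3
  step 10: -3 → -7
The second coordinate changes by +2 each step: at step 10 it is 22.

<-7, 22>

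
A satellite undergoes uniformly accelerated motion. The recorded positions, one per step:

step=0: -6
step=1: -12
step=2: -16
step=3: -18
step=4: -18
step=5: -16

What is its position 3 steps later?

Successive displacements: -6, -4, -2, +0, +2 — each changes by +2.
step 6: -16 + 4 → -12
step 7: -12 + 6 → -6
step 8: -6 + 8 → 2

2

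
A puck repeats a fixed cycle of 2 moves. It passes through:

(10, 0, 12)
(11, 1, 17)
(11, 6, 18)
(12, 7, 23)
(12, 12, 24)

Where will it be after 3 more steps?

(14, 19, 35)

Differencing gives (+1, +1, +5), (+0, +5, +1), (+1, +1, +5), (+0, +5, +1). This is the pattern (+1, +1, +5), (+0, +5, +1) repeated.
step 5: apply (+1, +1, +5) → (13, 13, 29)
step 6: apply (+0, +5, +1) → (13, 18, 30)
step 7: apply (+1, +1, +5) → (14, 19, 35)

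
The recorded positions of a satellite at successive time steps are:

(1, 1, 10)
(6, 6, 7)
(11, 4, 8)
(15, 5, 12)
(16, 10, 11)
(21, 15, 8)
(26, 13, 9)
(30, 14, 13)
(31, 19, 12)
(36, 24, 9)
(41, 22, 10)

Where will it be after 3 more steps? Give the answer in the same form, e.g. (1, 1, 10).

Step-to-step displacements: (+5, +5, -3), (+5, -2, +1), (+4, +1, +4), (+1, +5, -1), (+5, +5, -3), (+5, -2, +1), (+4, +1, +4), (+1, +5, -1), (+5, +5, -3), (+5, -2, +1) — a repeating cycle of length 4.
step 11: apply (+4, +1, +4) → (45, 23, 14)
step 12: apply (+1, +5, -1) → (46, 28, 13)
step 13: apply (+5, +5, -3) → (51, 33, 10)

(51, 33, 10)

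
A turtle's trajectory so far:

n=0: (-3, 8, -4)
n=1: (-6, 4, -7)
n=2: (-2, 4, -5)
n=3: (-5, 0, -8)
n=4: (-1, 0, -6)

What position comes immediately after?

(-4, -4, -9)

Step-to-step displacements: (-3, -4, -3), (+4, +0, +2), (-3, -4, -3), (+4, +0, +2) — a repeating cycle of length 2.
step 5: apply (-3, -4, -3) → (-4, -4, -9)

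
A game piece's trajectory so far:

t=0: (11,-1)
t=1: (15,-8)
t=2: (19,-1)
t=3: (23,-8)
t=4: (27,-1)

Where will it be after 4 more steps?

The first coordinate changes by +4 each step, so at step 8 it is 11 + 8·(4) = 43.
The second coordinate repeats the cycle [-1, -8] with period 2; step 8 mod 2 = 0, giving -1.

(43,-1)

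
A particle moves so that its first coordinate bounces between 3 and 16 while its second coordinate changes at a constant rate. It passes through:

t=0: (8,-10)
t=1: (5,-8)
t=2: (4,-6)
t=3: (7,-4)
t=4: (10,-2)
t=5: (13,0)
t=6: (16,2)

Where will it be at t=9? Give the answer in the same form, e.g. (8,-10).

The first coordinate travels 3 per step and bounces off the walls at 3 and 16.
  step 7: 16 → 13
  step 8: 13 → 10
  step 9: 10 → 7
The second coordinate changes by +2 each step: at step 9 it is 8.

(7,8)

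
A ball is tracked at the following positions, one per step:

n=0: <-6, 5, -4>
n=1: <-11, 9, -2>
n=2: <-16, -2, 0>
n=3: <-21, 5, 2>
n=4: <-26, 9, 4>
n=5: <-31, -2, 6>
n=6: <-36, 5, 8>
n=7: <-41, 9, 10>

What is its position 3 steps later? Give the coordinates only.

<-56, 9, 16>

First: linear, -5 per step → -56 at step 10.
Second: cycles through 5, 9, -2 every 3 steps. Step 10 lands at position 1 of the cycle → 9.
Third: linear, +2 per step → 16 at step 10.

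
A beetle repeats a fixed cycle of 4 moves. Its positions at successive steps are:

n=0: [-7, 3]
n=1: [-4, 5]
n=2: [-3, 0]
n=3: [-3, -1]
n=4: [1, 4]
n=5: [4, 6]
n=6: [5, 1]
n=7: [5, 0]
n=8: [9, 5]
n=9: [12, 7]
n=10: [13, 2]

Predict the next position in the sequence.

[13, 1]

The moves between consecutive positions are [+3, +2], [+1, -5], [+0, -1], [+4, +5], [+3, +2], [+1, -5], [+0, -1], [+4, +5], [+3, +2], [+1, -5]; they repeat the 4-cycle [[+3, +2], [+1, -5], [+0, -1], [+4, +5]].
step 11: apply [+0, -1] → [13, 1]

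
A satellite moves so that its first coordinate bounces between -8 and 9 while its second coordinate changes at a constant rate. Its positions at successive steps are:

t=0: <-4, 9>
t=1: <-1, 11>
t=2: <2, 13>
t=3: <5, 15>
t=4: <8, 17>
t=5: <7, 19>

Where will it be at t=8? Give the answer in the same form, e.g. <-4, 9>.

<-2, 25>

The first coordinate reflects between -8 and 9, moving 3 per step.
  step 6: 7 → 4
  step 7: 4 → 1
  step 8: 1 → -2
The second coordinate changes by +2 each step: at step 8 it is 25.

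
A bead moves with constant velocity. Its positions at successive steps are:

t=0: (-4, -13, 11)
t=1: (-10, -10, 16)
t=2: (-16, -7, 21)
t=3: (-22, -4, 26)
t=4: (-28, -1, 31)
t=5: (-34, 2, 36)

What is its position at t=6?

The position changes by (-6, +3, +5) every step.
step 6: (-34, 2, 36) + (-6, +3, +5) → (-40, 5, 41)

(-40, 5, 41)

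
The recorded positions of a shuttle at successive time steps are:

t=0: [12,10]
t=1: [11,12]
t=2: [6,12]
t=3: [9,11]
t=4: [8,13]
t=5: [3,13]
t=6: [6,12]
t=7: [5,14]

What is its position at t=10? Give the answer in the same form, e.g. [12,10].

Differencing gives [-1,+2], [-5,+0], [+3,-1], [-1,+2], [-5,+0], [+3,-1], [-1,+2]. This is the pattern [-1,+2], [-5,+0], [+3,-1] repeated.
step 8: apply [-5,+0] → [0,14]
step 9: apply [+3,-1] → [3,13]
step 10: apply [-1,+2] → [2,15]

[2,15]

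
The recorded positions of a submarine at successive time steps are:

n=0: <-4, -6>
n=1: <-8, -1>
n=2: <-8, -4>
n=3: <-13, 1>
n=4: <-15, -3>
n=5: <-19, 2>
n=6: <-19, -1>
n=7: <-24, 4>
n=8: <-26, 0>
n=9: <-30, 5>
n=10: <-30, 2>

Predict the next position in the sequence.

<-35, 7>

The moves between consecutive positions are <-4, +5>, <+0, -3>, <-5, +5>, <-2, -4>, <-4, +5>, <+0, -3>, <-5, +5>, <-2, -4>, <-4, +5>, <+0, -3>; they repeat the 4-cycle [<-4, +5>, <+0, -3>, <-5, +5>, <-2, -4>].
step 11: apply <-5, +5> → <-35, 7>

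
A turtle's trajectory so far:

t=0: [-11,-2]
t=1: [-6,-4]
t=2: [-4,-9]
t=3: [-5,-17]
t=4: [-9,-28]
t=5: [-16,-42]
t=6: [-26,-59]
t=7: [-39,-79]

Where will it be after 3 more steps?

First differences are [+5,-2], [+2,-5], [-1,-8], [-4,-11], [-7,-14], [-10,-17], [-13,-20]; their common second difference is [-3,-3] (constant acceleration).
step 8: [-39,-79] + [-16,-23] → [-55,-102]
step 9: [-55,-102] + [-19,-26] → [-74,-128]
step 10: [-74,-128] + [-22,-29] → [-96,-157]

[-96,-157]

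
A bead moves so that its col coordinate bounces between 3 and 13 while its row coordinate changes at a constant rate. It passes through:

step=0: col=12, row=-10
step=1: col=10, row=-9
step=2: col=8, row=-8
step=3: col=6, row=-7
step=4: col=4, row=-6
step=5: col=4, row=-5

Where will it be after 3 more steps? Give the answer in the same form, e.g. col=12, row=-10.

The col coordinate travels 2 per step and bounces off the walls at 3 and 13.
  step 6: 4 → 6
  step 7: 6 → 8
  step 8: 8 → 10
The row coordinate changes by +1 each step: at step 8 it is -2.

col=10, row=-2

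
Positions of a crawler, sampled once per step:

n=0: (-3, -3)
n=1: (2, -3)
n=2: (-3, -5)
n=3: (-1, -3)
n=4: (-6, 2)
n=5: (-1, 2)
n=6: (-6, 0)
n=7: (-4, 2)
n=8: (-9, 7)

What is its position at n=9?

Step-to-step displacements: (+5, +0), (-5, -2), (+2, +2), (-5, +5), (+5, +0), (-5, -2), (+2, +2), (-5, +5) — a repeating cycle of length 4.
step 9: apply (+5, +0) → (-4, 7)

(-4, 7)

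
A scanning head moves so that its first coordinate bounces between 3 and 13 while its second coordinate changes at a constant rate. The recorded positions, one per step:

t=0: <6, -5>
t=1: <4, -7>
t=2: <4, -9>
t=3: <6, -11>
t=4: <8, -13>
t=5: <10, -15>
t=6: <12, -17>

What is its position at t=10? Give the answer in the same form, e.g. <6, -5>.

The first coordinate travels 2 per step and bounces off the walls at 3 and 13.
  step 7: 12 → 12
  step 8: 12 → 10
  step 9: 10 → 8
  step 10: 8 → 6
The second coordinate changes by -2 each step: at step 10 it is -25.

<6, -25>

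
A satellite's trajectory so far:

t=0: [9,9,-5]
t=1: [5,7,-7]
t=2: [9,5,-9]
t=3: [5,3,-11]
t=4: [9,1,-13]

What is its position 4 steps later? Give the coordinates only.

[9,-7,-21]

First: cycles through 9, 5 every 2 steps. Step 8 lands at position 0 of the cycle → 9.
Second: linear, -2 per step → -7 at step 8.
Third: linear, -2 per step → -21 at step 8.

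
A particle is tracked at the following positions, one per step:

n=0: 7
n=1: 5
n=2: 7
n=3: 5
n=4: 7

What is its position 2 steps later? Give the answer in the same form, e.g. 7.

Step-to-step displacements: -2, +2, -2, +2; each is -1× the previous.
step 5: 7 − 2 → 5
step 6: 5 + 2 → 7

7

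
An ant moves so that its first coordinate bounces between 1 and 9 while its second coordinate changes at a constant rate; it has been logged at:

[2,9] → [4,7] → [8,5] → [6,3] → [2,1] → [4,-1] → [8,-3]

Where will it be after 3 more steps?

[4,-9]

The first coordinate reflects between 1 and 9, moving 4 per step.
  step 7: 8 → 6
  step 8: 6 → 2
  step 9: 2 → 4
The second coordinate changes by -2 each step: at step 9 it is -9.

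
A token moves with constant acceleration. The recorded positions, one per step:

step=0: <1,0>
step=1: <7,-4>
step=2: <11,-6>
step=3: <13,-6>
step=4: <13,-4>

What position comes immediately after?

<11,0>

First differences are <+6,-4>, <+4,-2>, <+2,+0>, <+0,+2>; their common second difference is <-2,+2> (constant acceleration).
step 5: <13,-4> + <-2,+4> → <11,0>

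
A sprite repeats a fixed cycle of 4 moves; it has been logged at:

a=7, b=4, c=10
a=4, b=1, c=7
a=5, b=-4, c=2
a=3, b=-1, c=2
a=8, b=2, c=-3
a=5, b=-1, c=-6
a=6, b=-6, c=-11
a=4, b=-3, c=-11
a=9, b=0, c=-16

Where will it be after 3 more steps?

Differencing gives (-3, -3, -3), (+1, -5, -5), (-2, +3, +0), (+5, +3, -5), (-3, -3, -3), (+1, -5, -5), (-2, +3, +0), (+5, +3, -5). This is the pattern (-3, -3, -3), (+1, -5, -5), (-2, +3, +0), (+5, +3, -5) repeated.
step 9: apply (-3, -3, -3) → a=6, b=-3, c=-19
step 10: apply (+1, -5, -5) → a=7, b=-8, c=-24
step 11: apply (-2, +3, +0) → a=5, b=-5, c=-24

a=5, b=-5, c=-24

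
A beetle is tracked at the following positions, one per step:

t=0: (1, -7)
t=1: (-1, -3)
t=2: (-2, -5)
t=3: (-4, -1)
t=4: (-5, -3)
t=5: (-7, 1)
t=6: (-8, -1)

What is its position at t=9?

The moves between consecutive positions are (-2, +4), (-1, -2), (-2, +4), (-1, -2), (-2, +4), (-1, -2); they repeat the 2-cycle [(-2, +4), (-1, -2)].
step 7: apply (-2, +4) → (-10, 3)
step 8: apply (-1, -2) → (-11, 1)
step 9: apply (-2, +4) → (-13, 5)

(-13, 5)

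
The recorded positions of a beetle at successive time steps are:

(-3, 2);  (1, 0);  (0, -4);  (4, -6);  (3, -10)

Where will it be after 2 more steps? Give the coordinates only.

(6, -16)

The moves between consecutive positions are (+4, -2), (-1, -4), (+4, -2), (-1, -4); they repeat the 2-cycle [(+4, -2), (-1, -4)].
step 5: apply (+4, -2) → (7, -12)
step 6: apply (-1, -4) → (6, -16)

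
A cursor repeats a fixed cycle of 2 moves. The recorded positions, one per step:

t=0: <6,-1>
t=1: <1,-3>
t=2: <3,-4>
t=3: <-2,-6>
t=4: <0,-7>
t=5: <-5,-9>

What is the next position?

<-3,-10>

Step-to-step displacements: <-5,-2>, <+2,-1>, <-5,-2>, <+2,-1>, <-5,-2> — a repeating cycle of length 2.
step 6: apply <+2,-1> → <-3,-10>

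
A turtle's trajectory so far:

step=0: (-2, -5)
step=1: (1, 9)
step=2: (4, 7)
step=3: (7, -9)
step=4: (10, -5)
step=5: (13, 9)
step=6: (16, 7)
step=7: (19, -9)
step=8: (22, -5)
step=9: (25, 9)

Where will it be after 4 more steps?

(37, 9)

The first coordinate changes by +3 each step, so at step 13 it is -2 + 13·(3) = 37.
The second coordinate repeats the cycle [-5, 9, 7, -9] with period 4; step 13 mod 4 = 1, giving 9.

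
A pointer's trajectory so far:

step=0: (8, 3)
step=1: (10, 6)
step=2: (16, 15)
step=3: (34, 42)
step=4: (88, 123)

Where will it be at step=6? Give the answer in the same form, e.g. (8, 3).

(736, 1095)

The jumps are (+2, +3), (+6, +9), (+18, +27), (+54, +81) — a geometric progression with ratio 3.
step 5: (88, 123) + (+162, +243) → (250, 366)
step 6: (250, 366) + (+486, +729) → (736, 1095)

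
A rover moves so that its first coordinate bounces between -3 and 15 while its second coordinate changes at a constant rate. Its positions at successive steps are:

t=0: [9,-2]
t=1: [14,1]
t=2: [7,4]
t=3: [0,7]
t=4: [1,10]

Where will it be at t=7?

[8,19]

The first coordinate reflects between -3 and 15, moving 7 per step.
  step 5: 1 → 8
  step 6: 8 → 15
  step 7: 15 → 8
The second coordinate changes by +3 each step: at step 7 it is 19.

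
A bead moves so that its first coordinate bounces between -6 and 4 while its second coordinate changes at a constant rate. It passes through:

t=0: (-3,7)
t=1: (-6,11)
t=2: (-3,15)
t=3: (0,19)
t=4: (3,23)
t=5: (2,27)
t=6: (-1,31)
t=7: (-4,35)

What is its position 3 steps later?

The first coordinate reflects between -6 and 4, moving 3 per step.
  step 8: -4 → -5
  step 9: -5 → -2
  step 10: -2 → 1
The second coordinate changes by +4 each step: at step 10 it is 47.

(1,47)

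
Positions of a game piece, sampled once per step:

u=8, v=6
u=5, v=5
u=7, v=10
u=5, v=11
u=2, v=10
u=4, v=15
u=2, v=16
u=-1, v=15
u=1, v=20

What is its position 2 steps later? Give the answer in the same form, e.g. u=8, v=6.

The moves between consecutive positions are (-3,-1), (+2,+5), (-2,+1), (-3,-1), (+2,+5), (-2,+1), (-3,-1), (+2,+5); they repeat the 3-cycle [(-3,-1), (+2,+5), (-2,+1)].
step 9: apply (-2,+1) → u=-1, v=21
step 10: apply (-3,-1) → u=-4, v=20

u=-4, v=20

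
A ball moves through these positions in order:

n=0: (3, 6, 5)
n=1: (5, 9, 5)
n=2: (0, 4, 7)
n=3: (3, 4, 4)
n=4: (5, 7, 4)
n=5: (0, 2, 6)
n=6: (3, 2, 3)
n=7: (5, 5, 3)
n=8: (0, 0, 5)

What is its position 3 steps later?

Step-to-step displacements: (+2, +3, +0), (-5, -5, +2), (+3, +0, -3), (+2, +3, +0), (-5, -5, +2), (+3, +0, -3), (+2, +3, +0), (-5, -5, +2) — a repeating cycle of length 3.
step 9: apply (+3, +0, -3) → (3, 0, 2)
step 10: apply (+2, +3, +0) → (5, 3, 2)
step 11: apply (-5, -5, +2) → (0, -2, 4)

(0, -2, 4)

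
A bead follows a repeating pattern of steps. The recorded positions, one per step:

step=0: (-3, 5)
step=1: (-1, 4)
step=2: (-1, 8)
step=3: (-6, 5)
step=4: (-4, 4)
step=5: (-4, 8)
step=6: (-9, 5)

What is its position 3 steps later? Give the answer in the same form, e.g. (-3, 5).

(-12, 5)

The moves between consecutive positions are (+2, -1), (+0, +4), (-5, -3), (+2, -1), (+0, +4), (-5, -3); they repeat the 3-cycle [(+2, -1), (+0, +4), (-5, -3)].
step 7: apply (+2, -1) → (-7, 4)
step 8: apply (+0, +4) → (-7, 8)
step 9: apply (-5, -3) → (-12, 5)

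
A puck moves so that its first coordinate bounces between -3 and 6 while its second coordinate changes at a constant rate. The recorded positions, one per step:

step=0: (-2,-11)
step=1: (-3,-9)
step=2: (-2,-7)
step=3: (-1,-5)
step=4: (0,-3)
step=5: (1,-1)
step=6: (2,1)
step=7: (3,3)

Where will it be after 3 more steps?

(6,9)

The first coordinate reflects between -3 and 6, moving 1 per step.
  step 8: 3 → 4
  step 9: 4 → 5
  step 10: 5 → 6
The second coordinate changes by +2 each step: at step 10 it is 9.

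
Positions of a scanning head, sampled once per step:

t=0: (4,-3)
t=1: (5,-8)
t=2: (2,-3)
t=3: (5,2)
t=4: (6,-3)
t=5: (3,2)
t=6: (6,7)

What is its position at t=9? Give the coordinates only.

(7,12)

Step-to-step displacements: (+1,-5), (-3,+5), (+3,+5), (+1,-5), (-3,+5), (+3,+5) — a repeating cycle of length 3.
step 7: apply (+1,-5) → (7,2)
step 8: apply (-3,+5) → (4,7)
step 9: apply (+3,+5) → (7,12)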